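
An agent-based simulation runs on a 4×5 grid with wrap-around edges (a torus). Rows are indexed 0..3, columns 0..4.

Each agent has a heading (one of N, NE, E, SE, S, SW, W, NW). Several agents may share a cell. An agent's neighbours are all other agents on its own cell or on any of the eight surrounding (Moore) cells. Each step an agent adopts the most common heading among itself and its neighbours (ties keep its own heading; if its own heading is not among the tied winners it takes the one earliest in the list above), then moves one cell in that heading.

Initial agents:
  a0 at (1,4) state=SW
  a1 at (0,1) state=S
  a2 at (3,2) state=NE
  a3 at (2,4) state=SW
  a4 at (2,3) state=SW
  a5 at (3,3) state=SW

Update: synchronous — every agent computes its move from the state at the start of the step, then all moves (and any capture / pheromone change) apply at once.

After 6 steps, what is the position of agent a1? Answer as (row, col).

t=1: a0@(2,3):SW a1@(1,1):S a2@(0,1):SW a3@(3,3):SW a4@(3,2):SW a5@(0,2):SW
t=2: a0@(3,2):SW a1@(2,0):SW a2@(1,0):SW a3@(0,2):SW a4@(0,1):SW a5@(1,1):SW
t=3: a0@(0,1):SW a1@(3,4):SW a2@(2,4):SW a3@(1,1):SW a4@(1,0):SW a5@(2,0):SW
t=4: a0@(1,0):SW a1@(0,3):SW a2@(3,3):SW a3@(2,0):SW a4@(2,4):SW a5@(3,4):SW
t=5: a0@(2,4):SW a1@(1,2):SW a2@(0,2):SW a3@(3,4):SW a4@(3,3):SW a5@(0,3):SW
t=6: a0@(3,3):SW a1@(2,1):SW a2@(1,1):SW a3@(0,3):SW a4@(0,2):SW a5@(1,2):SW

(2, 1)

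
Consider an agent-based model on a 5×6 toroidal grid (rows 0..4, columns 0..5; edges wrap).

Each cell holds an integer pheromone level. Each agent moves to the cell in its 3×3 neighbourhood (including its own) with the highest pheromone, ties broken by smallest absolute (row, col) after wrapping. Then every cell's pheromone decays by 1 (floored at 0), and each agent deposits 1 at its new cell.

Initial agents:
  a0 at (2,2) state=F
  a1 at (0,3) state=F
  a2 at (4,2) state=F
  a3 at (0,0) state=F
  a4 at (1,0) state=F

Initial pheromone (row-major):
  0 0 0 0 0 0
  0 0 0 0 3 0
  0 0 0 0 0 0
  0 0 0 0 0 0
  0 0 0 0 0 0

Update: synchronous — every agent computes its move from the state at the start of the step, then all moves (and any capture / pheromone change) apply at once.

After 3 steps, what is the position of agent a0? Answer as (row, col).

(0, 0)

t=1: a0@(1,1) a1@(1,4) a2@(0,1) a3@(0,0) a4@(0,0) | pheromone: 2 1 0 0 0 0 / 0 1 0 0 3 0 / 0 0 0 0 0 0 / 0 0 0 0 0 0 / 0 0 0 0 0 0
t=2: a0@(0,0) a1@(1,4) a2@(0,0) a3@(0,0) a4@(0,0) | pheromone: 5 0 0 0 0 0 / 0 0 0 0 3 0 / 0 0 0 0 0 0 / 0 0 0 0 0 0 / 0 0 0 0 0 0
t=3: a0@(0,0) a1@(1,4) a2@(0,0) a3@(0,0) a4@(0,0) | pheromone: 8 0 0 0 0 0 / 0 0 0 0 3 0 / 0 0 0 0 0 0 / 0 0 0 0 0 0 / 0 0 0 0 0 0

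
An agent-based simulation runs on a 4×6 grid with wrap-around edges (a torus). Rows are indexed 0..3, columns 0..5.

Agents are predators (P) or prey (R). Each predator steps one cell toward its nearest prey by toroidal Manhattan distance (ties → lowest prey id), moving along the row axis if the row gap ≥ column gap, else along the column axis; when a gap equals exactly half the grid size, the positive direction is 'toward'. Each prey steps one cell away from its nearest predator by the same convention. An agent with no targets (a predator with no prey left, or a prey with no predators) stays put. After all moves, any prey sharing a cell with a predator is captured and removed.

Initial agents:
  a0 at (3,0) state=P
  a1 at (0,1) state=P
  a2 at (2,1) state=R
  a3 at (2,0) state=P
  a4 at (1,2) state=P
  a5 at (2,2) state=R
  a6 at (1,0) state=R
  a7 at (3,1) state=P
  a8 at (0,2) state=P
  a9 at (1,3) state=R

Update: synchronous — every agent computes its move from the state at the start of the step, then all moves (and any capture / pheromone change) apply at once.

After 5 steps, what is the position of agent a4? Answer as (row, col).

(0, 4)

t=1: a0@(2,0):P a1@(1,1):P a3@(2,1):P a4@(2,2):P a5@(3,2):R a6@(0,0):R a7@(2,1):P a8@(1,2):P a9@(1,4):R
t=2: a0@(3,0):P a1@(0,1):P a3@(3,1):P a4@(3,2):P a5@(0,2):R a7@(3,1):P a8@(2,2):P a9@(1,5):R
t=3: a0@(3,1):P a1@(0,2):P a3@(0,1):P a4@(0,2):P a5@(0,3):R a7@(0,1):P a8@(3,2):P a9@(0,5):R
t=4: a0@(3,2):P a1@(0,3):P a3@(0,2):P a4@(0,3):P a5@(0,4):R a7@(0,2):P a8@(0,2):P a9@(0,4):R
t=5: a0@(3,3):P a1@(0,4):P a3@(0,3):P a4@(0,4):P a5@(0,5):R a7@(0,3):P a8@(0,3):P a9@(0,5):R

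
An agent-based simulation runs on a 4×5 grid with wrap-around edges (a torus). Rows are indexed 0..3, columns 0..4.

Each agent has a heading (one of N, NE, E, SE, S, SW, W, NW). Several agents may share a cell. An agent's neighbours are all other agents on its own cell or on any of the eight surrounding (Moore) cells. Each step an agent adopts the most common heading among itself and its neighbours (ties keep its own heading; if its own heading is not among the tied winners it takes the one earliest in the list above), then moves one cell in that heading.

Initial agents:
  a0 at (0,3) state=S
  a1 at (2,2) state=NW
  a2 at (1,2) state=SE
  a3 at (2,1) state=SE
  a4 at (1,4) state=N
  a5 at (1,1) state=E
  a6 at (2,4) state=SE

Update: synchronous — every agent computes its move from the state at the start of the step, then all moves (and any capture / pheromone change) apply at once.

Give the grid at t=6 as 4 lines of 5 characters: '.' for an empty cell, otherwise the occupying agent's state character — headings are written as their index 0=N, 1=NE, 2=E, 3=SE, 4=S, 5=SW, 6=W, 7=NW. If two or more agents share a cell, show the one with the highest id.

3.33.
....3
...3.
..33.

t=1: a0@(1,3):S a1@(3,3):SE a2@(2,3):SE a3@(3,2):SE a4@(0,4):N a5@(2,2):SE a6@(3,0):SE
t=2: a0@(2,4):SE a1@(0,4):SE a2@(3,4):SE a3@(0,3):SE a4@(1,0):SE a5@(3,3):SE a6@(0,1):SE
t=3: a0@(3,0):SE a1@(1,0):SE a2@(0,0):SE a3@(1,4):SE a4@(2,1):SE a5@(0,4):SE a6@(1,2):SE
t=4: a0@(0,1):SE a1@(2,1):SE a2@(1,1):SE a3@(2,0):SE a4@(3,2):SE a5@(1,0):SE a6@(2,3):SE
t=5: a0@(1,2):SE a1@(3,2):SE a2@(2,2):SE a3@(3,1):SE a4@(0,3):SE a5@(2,1):SE a6@(3,4):SE
t=6: a0@(2,3):SE a1@(0,3):SE a2@(3,3):SE a3@(0,2):SE a4@(1,4):SE a5@(3,2):SE a6@(0,0):SE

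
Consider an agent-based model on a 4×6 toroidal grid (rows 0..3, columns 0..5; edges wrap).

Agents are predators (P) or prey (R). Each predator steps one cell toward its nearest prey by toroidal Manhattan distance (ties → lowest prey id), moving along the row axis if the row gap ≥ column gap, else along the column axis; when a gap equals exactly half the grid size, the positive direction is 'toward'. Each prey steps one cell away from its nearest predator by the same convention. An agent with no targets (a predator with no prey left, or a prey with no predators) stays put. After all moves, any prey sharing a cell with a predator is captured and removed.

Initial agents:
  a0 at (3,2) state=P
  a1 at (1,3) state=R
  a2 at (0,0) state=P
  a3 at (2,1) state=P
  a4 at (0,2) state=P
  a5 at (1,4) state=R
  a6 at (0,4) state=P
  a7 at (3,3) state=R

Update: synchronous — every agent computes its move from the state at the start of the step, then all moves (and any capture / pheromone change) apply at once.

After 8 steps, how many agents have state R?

1

t=1: a0@(3,3):P a1@(2,3):R a2@(0,5):P a3@(2,2):P a4@(1,2):P a5@(2,4):R a6@(1,4):P a7@(3,4):R
t=2: a0@(2,3):P a1@(1,3):R a2@(3,5):P a3@(2,3):P a4@(2,2):P a5@(3,4):R a6@(2,4):P
t=3: a0@(1,3):P a1@(0,3):R a2@(3,4):P a3@(1,3):P a4@(1,2):P a5@(3,3):R a6@(3,4):P
t=4: a0@(0,3):P a2@(3,3):P a3@(0,3):P a4@(0,2):P a5@(3,2):R a6@(3,3):P
t=5: a0@(3,3):P a2@(3,2):P a3@(3,3):P a4@(3,2):P a5@(3,1):R a6@(3,2):P
t=6: a0@(3,2):P a2@(3,1):P a3@(3,2):P a4@(3,1):P a5@(3,0):R a6@(3,1):P
t=7: a0@(3,1):P a2@(3,0):P a3@(3,1):P a4@(3,0):P a5@(3,5):R a6@(3,0):P
t=8: a0@(3,0):P a2@(3,5):P a3@(3,0):P a4@(3,5):P a5@(3,4):R a6@(3,5):P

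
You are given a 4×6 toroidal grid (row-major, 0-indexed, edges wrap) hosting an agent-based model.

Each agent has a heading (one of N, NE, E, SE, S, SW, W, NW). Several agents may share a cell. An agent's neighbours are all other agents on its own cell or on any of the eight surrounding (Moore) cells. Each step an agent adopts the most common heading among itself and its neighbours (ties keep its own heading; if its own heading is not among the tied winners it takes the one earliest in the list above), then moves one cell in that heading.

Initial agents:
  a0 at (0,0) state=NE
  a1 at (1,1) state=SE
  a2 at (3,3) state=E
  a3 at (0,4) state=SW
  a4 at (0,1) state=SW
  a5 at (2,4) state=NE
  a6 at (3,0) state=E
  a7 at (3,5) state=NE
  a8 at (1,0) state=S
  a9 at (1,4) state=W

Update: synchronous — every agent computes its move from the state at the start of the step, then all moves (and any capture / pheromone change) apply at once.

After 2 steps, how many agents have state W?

1

t=1: a0@(3,1):NE a1@(2,2):SE a2@(3,4):E a3@(1,3):SW a4@(1,0):SW a5@(1,5):NE a6@(2,1):NE a7@(2,0):NE a8@(2,0):S a9@(1,3):W
t=2: a0@(2,2):NE a1@(1,3):NE a2@(3,5):E a3@(2,2):SW a4@(0,1):NE a5@(0,0):NE a6@(1,2):NE a7@(1,1):NE a8@(1,1):NE a9@(1,2):W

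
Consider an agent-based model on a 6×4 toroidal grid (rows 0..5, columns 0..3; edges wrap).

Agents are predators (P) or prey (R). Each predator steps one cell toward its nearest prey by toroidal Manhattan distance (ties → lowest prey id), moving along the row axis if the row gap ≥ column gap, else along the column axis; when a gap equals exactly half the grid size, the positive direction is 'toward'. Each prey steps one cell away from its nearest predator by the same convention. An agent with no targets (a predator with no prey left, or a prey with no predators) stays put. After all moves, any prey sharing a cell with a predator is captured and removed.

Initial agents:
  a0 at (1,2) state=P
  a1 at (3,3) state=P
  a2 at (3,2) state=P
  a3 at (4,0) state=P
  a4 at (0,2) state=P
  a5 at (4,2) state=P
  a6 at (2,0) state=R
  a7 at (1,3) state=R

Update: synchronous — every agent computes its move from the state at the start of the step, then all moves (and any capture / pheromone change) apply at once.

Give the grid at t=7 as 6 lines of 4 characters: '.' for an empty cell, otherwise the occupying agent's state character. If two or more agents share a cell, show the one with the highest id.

....
PPP.
P...
....
....
....

t=1: a0@(1,3):P a1@(2,3):P a2@(3,3):P a3@(3,0):P a4@(1,2):P a5@(3,2):P a6@(1,0):R a7@(1,0):R
t=2: a0@(1,0):P a1@(1,3):P a2@(2,3):P a3@(2,0):P a4@(1,3):P a5@(2,2):P a6@(1,1):R a7@(1,1):R
t=3: a0@(1,1):P a1@(1,0):P a2@(2,0):P a3@(1,0):P a4@(1,0):P a5@(1,2):P
t=4: (unchanged — steady state)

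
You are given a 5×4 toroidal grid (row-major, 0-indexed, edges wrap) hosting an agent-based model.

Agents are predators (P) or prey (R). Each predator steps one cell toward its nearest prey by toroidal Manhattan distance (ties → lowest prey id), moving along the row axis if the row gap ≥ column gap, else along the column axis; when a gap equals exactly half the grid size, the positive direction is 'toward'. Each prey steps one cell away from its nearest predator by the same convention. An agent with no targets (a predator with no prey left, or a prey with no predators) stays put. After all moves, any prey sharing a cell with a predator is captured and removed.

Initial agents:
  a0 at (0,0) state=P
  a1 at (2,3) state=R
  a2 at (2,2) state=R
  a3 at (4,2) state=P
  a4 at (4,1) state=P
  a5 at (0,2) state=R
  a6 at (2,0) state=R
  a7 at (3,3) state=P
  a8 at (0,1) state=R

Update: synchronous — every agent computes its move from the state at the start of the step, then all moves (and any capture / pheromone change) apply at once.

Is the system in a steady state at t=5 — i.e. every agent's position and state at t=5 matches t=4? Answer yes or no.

no

t=1: a0@(0,1):P a1@(1,3):R a2@(1,2):R a3@(0,2):P a4@(0,1):P a5@(1,2):R a6@(3,0):R a7@(2,3):P
t=2: a0@(1,1):P a1@(0,3):R a2@(2,2):R a3@(1,2):P a4@(1,1):P a5@(2,2):R a6@(4,0):R a7@(1,3):P
t=3: a0@(2,1):P a1@(4,3):R a2@(3,2):R a3@(2,2):P a4@(2,1):P a5@(3,2):R a6@(3,0):R a7@(0,3):P
t=4: a0@(3,1):P a1@(3,3):R a2@(4,2):R a3@(3,2):P a4@(3,1):P a5@(4,2):R a6@(4,0):R a7@(4,3):P
t=5: a0@(3,2):P a1@(3,0):R a2@(0,2):R a3@(3,3):P a4@(3,2):P a5@(0,2):R a6@(4,1):R a7@(3,3):P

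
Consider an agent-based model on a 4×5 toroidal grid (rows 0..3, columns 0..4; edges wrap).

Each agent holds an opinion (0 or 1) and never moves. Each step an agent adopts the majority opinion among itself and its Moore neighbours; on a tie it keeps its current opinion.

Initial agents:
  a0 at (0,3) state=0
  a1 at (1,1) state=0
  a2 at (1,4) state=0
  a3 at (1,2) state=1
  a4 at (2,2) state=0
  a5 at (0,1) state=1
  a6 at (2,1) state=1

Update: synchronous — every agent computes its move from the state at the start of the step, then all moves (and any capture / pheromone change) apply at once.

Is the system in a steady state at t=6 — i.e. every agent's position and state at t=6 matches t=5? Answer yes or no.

t=1: a0@(0,3):0 a1@(1,1):1 a2@(1,4):0 a3@(1,2):1 a4@(2,2):0 a5@(0,1):1 a6@(2,1):1
t=2: a0@(0,3):0 a1@(1,1):1 a2@(1,4):0 a3@(1,2):1 a4@(2,2):1 a5@(0,1):1 a6@(2,1):1
t=3: (unchanged — steady state)

yes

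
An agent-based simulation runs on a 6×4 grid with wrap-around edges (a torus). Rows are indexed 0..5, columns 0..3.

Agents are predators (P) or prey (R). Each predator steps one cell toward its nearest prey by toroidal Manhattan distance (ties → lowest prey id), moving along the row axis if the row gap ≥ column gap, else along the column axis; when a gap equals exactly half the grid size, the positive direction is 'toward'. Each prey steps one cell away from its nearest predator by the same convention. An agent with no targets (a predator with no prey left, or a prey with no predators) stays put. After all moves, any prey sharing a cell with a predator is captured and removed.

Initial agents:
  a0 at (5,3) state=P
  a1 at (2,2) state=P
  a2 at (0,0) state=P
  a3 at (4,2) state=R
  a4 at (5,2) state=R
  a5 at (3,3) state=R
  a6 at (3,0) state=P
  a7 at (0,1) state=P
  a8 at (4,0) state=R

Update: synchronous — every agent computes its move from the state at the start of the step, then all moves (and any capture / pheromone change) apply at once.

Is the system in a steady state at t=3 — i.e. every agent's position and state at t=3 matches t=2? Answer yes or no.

yes

t=1: a0@(5,2):P a1@(3,2):P a2@(5,0):P a6@(3,3):P a7@(5,1):P
t=2: (unchanged — steady state)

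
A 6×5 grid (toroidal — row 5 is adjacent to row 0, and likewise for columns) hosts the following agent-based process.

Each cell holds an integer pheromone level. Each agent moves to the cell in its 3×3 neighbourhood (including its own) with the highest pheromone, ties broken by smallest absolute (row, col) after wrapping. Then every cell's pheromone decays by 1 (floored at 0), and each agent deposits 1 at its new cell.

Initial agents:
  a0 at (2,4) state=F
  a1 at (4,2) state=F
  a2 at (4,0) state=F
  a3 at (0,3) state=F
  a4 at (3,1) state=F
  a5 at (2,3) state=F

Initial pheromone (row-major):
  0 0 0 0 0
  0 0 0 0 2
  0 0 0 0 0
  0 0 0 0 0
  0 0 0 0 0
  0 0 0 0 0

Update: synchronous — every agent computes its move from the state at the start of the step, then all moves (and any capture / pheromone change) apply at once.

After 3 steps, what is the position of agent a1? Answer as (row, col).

(1, 4)

t=1: a0@(1,4) a1@(3,1) a2@(3,0) a3@(1,4) a4@(2,0) a5@(1,4) | pheromone: 0 0 0 0 0 / 0 0 0 0 4 / 1 0 0 0 0 / 1 1 0 0 0 / 0 0 0 0 0 / 0 0 0 0 0
t=2: a0@(1,4) a1@(2,0) a2@(2,0) a3@(1,4) a4@(1,4) a5@(1,4) | pheromone: 0 0 0 0 0 / 0 0 0 0 7 / 2 0 0 0 0 / 0 0 0 0 0 / 0 0 0 0 0 / 0 0 0 0 0
t=3: a0@(1,4) a1@(1,4) a2@(1,4) a3@(1,4) a4@(1,4) a5@(1,4) | pheromone: 0 0 0 0 0 / 0 0 0 0 12 / 1 0 0 0 0 / 0 0 0 0 0 / 0 0 0 0 0 / 0 0 0 0 0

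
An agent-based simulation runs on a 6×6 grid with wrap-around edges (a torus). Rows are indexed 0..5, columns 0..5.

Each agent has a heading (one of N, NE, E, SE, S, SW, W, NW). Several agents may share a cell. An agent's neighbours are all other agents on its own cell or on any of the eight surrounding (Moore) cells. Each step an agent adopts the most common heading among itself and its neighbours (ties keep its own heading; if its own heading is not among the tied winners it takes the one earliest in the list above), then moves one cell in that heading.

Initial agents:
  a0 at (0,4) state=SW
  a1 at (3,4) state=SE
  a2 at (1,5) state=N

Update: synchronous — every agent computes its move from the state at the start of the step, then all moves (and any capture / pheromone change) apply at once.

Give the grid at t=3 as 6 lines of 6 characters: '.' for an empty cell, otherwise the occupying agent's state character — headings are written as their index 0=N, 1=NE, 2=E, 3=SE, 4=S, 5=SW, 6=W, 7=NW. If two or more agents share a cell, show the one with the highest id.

.3....
......
......
.5....
.....0
......

t=1: a0@(1,3):SW a1@(4,5):SE a2@(0,5):N
t=2: a0@(2,2):SW a1@(5,0):SE a2@(5,5):N
t=3: a0@(3,1):SW a1@(0,1):SE a2@(4,5):N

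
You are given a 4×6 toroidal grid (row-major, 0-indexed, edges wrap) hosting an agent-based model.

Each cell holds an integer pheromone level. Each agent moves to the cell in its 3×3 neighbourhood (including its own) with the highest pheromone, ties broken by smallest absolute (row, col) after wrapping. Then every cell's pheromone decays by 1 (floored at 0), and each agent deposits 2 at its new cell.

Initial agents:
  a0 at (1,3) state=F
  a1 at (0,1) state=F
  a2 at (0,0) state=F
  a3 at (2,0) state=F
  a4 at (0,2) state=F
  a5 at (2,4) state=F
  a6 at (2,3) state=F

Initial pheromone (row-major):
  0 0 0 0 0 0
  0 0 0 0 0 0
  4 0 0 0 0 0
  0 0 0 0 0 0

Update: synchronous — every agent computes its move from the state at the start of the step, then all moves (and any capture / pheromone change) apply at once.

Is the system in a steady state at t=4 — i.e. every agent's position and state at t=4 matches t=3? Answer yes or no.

no

t=1: a0@(0,2) a1@(0,0) a2@(0,0) a3@(2,0) a4@(0,1) a5@(1,3) a6@(1,2) | pheromone: 4 2 2 0 0 0 / 0 0 2 2 0 0 / 5 0 0 0 0 0 / 0 0 0 0 0 0
t=2: a0@(0,1) a1@(0,0) a2@(0,0) a3@(2,0) a4@(0,0) a5@(0,2) a6@(0,1) | pheromone: 9 5 3 0 0 0 / 0 0 1 1 0 0 / 6 0 0 0 0 0 / 0 0 0 0 0 0
t=3: a0@(0,0) a1@(0,0) a2@(0,0) a3@(2,0) a4@(0,0) a5@(0,1) a6@(0,0) | pheromone: 18 6 2 0 0 0 / 0 0 0 0 0 0 / 7 0 0 0 0 0 / 0 0 0 0 0 0
t=4: a0@(0,0) a1@(0,0) a2@(0,0) a3@(2,0) a4@(0,0) a5@(0,0) a6@(0,0) | pheromone: 29 5 1 0 0 0 / 0 0 0 0 0 0 / 8 0 0 0 0 0 / 0 0 0 0 0 0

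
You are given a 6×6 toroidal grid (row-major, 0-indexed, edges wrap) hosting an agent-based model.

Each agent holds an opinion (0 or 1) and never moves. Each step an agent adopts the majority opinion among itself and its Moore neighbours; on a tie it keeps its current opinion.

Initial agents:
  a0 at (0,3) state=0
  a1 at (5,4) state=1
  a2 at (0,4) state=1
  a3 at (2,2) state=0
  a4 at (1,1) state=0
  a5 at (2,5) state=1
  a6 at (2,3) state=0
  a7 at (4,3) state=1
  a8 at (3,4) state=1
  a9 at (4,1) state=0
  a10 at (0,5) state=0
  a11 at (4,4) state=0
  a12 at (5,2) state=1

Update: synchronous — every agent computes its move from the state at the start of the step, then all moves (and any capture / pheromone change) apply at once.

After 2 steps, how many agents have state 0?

t=1: a0@(0,3):1 a1@(5,4):1 a2@(0,4):1 a3@(2,2):0 a4@(1,1):0 a5@(2,5):1 a6@(2,3):0 a7@(4,3):1 a8@(3,4):1 a9@(4,1):0 a10@(0,5):1 a11@(4,4):1 a12@(5,2):1
t=2: (unchanged — steady state)

4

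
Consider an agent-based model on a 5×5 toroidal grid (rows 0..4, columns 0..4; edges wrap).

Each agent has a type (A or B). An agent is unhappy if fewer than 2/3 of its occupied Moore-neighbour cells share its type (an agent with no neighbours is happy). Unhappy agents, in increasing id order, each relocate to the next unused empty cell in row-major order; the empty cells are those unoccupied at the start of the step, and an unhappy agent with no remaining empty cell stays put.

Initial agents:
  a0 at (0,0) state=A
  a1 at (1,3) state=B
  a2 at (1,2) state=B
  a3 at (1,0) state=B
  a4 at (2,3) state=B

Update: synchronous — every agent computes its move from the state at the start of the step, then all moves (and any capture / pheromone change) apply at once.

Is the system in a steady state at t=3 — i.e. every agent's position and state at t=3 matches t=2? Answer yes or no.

t=1: a0@(0,1):A a1@(1,3):B a2@(1,2):B a3@(0,2):B a4@(2,3):B
t=2: a0@(0,0):A a1@(1,3):B a2@(1,2):B a3@(0,2):B a4@(2,3):B
t=3: (unchanged — steady state)

yes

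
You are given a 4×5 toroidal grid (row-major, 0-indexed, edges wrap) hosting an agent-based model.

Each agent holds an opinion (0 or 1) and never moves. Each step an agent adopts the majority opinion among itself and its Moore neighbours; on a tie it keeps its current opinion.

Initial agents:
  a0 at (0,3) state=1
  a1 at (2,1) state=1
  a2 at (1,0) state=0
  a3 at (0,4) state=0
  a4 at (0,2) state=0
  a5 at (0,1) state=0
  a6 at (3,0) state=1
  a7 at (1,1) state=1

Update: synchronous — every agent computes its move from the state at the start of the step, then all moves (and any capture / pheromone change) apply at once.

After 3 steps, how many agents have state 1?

2

t=1: a0@(0,3):0 a1@(2,1):1 a2@(1,0):0 a3@(0,4):0 a4@(0,2):0 a5@(0,1):0 a6@(3,0):1 a7@(1,1):0
t=2: (unchanged — steady state)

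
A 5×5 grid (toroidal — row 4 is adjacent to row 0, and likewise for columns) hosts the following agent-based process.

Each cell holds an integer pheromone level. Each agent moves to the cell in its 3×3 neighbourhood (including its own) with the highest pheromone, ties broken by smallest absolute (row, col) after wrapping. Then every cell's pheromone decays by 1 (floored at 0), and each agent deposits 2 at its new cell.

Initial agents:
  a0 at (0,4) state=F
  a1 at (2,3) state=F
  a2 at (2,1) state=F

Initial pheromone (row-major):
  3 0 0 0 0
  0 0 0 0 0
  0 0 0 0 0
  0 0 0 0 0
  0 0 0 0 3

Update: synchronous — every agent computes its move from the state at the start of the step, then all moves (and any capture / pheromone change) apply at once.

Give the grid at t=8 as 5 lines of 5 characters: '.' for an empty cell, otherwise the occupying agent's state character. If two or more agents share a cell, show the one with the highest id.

F....
..F..
.....
.....
.....

t=1: a0@(0,0) a1@(1,2) a2@(1,0) | pheromone: 4 0 0 0 0 / 2 0 2 0 0 / 0 0 0 0 0 / 0 0 0 0 0 / 0 0 0 0 2
t=2: a0@(0,0) a1@(1,2) a2@(0,0) | pheromone: 7 0 0 0 0 / 1 0 3 0 0 / 0 0 0 0 0 / 0 0 0 0 0 / 0 0 0 0 1
t=3: a0@(0,0) a1@(1,2) a2@(0,0) | pheromone: 10 0 0 0 0 / 0 0 4 0 0 / 0 0 0 0 0 / 0 0 0 0 0 / 0 0 0 0 0
t=4: a0@(0,0) a1@(1,2) a2@(0,0) | pheromone: 13 0 0 0 0 / 0 0 5 0 0 / 0 0 0 0 0 / 0 0 0 0 0 / 0 0 0 0 0
t=5: a0@(0,0) a1@(1,2) a2@(0,0) | pheromone: 16 0 0 0 0 / 0 0 6 0 0 / 0 0 0 0 0 / 0 0 0 0 0 / 0 0 0 0 0
t=6: a0@(0,0) a1@(1,2) a2@(0,0) | pheromone: 19 0 0 0 0 / 0 0 7 0 0 / 0 0 0 0 0 / 0 0 0 0 0 / 0 0 0 0 0
t=7: a0@(0,0) a1@(1,2) a2@(0,0) | pheromone: 22 0 0 0 0 / 0 0 8 0 0 / 0 0 0 0 0 / 0 0 0 0 0 / 0 0 0 0 0
t=8: a0@(0,0) a1@(1,2) a2@(0,0) | pheromone: 25 0 0 0 0 / 0 0 9 0 0 / 0 0 0 0 0 / 0 0 0 0 0 / 0 0 0 0 0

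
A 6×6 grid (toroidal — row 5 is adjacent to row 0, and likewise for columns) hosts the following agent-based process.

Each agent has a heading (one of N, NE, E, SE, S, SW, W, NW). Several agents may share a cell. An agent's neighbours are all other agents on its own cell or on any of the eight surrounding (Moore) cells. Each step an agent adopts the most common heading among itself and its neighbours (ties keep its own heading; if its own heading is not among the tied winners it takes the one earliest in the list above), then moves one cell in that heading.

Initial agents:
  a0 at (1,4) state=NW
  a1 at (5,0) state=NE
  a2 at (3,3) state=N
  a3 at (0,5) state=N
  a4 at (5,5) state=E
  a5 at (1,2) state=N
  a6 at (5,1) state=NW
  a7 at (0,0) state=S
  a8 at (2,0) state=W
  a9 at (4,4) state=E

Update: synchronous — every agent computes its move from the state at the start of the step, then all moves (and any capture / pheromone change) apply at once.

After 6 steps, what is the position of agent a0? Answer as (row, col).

(5, 0)

t=1: a0@(0,3):NW a1@(4,1):NE a2@(2,3):N a3@(5,5):N a4@(5,0):E a5@(0,2):N a6@(4,0):NW a7@(1,0):S a8@(2,5):W a9@(4,5):E
t=2: a0@(5,2):NW a1@(3,2):NE a2@(1,3):N a3@(5,0):E a4@(5,1):E a5@(5,2):N a6@(4,1):E a7@(2,0):S a8@(2,4):W a9@(4,0):E
t=3: a0@(5,3):E a1@(2,3):NE a2@(0,3):N a3@(5,1):E a4@(5,2):E a5@(5,3):E a6@(4,2):E a7@(3,0):S a8@(2,3):W a9@(4,1):E
t=4: a0@(5,4):E a1@(1,4):NE a2@(0,4):E a3@(5,2):E a4@(5,3):E a5@(5,4):E a6@(4,3):E a7@(4,0):S a8@(2,2):W a9@(4,2):E
t=5: a0@(5,5):E a1@(0,5):NE a2@(0,5):E a3@(5,3):E a4@(5,4):E a5@(5,5):E a6@(4,4):E a7@(5,0):S a8@(2,1):W a9@(4,3):E
t=6: a0@(5,0):E a1@(0,0):E a2@(0,0):E a3@(5,4):E a4@(5,5):E a5@(5,0):E a6@(4,5):E a7@(5,1):E a8@(2,0):W a9@(4,4):E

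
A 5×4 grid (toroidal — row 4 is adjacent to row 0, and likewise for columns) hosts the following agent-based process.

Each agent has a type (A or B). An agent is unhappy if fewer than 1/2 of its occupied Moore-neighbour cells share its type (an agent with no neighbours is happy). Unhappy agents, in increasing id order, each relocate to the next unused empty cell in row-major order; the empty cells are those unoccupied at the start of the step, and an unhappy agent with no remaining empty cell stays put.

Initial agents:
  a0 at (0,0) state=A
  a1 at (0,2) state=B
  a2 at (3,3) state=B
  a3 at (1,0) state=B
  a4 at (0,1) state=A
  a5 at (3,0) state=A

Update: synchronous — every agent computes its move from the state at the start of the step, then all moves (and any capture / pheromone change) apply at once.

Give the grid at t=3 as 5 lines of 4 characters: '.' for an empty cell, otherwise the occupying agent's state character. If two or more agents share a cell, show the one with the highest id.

t=1: a0@(0,0):A a1@(0,3):B a2@(1,1):B a3@(1,2):B a4@(1,3):A a5@(2,0):A
t=2: a0@(0,1):A a1@(0,2):B a2@(1,0):B a3@(1,2):B a4@(1,3):A a5@(2,0):A
t=3: a0@(0,0):A a1@(0,3):B a2@(1,1):B a3@(2,1):B a4@(2,2):A a5@(2,0):A

A..B
.B..
ABA.
....
....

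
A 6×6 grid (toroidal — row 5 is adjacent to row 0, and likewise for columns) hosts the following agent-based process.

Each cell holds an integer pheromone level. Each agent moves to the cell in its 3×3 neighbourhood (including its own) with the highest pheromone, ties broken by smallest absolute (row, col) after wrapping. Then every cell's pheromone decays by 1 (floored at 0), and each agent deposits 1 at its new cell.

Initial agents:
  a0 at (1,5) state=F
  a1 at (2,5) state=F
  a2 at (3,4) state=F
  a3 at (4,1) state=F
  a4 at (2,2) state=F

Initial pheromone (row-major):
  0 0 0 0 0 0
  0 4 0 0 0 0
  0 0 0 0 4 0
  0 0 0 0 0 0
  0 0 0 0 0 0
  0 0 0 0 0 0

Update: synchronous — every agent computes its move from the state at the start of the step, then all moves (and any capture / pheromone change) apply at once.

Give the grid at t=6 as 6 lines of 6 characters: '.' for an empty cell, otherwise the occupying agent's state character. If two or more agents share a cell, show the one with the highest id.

......
.F....
....F.
F.....
......
......

t=1: a0@(2,4) a1@(2,4) a2@(2,4) a3@(3,0) a4@(1,1) | pheromone: 0 0 0 0 0 0 / 0 4 0 0 0 0 / 0 0 0 0 6 0 / 1 0 0 0 0 0 / 0 0 0 0 0 0 / 0 0 0 0 0 0
t=2: a0@(2,4) a1@(2,4) a2@(2,4) a3@(3,0) a4@(1,1) | pheromone: 0 0 0 0 0 0 / 0 4 0 0 0 0 / 0 0 0 0 8 0 / 1 0 0 0 0 0 / 0 0 0 0 0 0 / 0 0 0 0 0 0
t=3: a0@(2,4) a1@(2,4) a2@(2,4) a3@(3,0) a4@(1,1) | pheromone: 0 0 0 0 0 0 / 0 4 0 0 0 0 / 0 0 0 0 10 0 / 1 0 0 0 0 0 / 0 0 0 0 0 0 / 0 0 0 0 0 0
t=4: a0@(2,4) a1@(2,4) a2@(2,4) a3@(3,0) a4@(1,1) | pheromone: 0 0 0 0 0 0 / 0 4 0 0 0 0 / 0 0 0 0 12 0 / 1 0 0 0 0 0 / 0 0 0 0 0 0 / 0 0 0 0 0 0
t=5: a0@(2,4) a1@(2,4) a2@(2,4) a3@(3,0) a4@(1,1) | pheromone: 0 0 0 0 0 0 / 0 4 0 0 0 0 / 0 0 0 0 14 0 / 1 0 0 0 0 0 / 0 0 0 0 0 0 / 0 0 0 0 0 0
t=6: a0@(2,4) a1@(2,4) a2@(2,4) a3@(3,0) a4@(1,1) | pheromone: 0 0 0 0 0 0 / 0 4 0 0 0 0 / 0 0 0 0 16 0 / 1 0 0 0 0 0 / 0 0 0 0 0 0 / 0 0 0 0 0 0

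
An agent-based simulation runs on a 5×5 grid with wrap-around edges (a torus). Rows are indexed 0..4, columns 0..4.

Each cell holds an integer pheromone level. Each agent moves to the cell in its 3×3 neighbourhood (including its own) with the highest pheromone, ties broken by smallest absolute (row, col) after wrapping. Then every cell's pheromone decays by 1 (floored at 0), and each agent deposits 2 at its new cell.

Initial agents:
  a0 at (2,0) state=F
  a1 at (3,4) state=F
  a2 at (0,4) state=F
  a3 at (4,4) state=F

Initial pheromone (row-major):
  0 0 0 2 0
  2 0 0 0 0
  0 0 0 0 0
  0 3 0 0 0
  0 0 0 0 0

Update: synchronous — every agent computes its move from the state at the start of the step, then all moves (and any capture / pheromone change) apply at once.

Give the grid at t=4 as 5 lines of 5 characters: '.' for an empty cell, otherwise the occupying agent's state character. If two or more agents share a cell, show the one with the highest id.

t=1: a0@(3,1) a1@(2,0) a2@(0,3) a3@(0,3) | pheromone: 0 0 0 5 0 / 1 0 0 0 0 / 2 0 0 0 0 / 0 4 0 0 0 / 0 0 0 0 0
t=2: a0@(3,1) a1@(3,1) a2@(0,3) a3@(0,3) | pheromone: 0 0 0 8 0 / 0 0 0 0 0 / 1 0 0 0 0 / 0 7 0 0 0 / 0 0 0 0 0
t=3: a0@(3,1) a1@(3,1) a2@(0,3) a3@(0,3) | pheromone: 0 0 0 11 0 / 0 0 0 0 0 / 0 0 0 0 0 / 0 10 0 0 0 / 0 0 0 0 0
t=4: a0@(3,1) a1@(3,1) a2@(0,3) a3@(0,3) | pheromone: 0 0 0 14 0 / 0 0 0 0 0 / 0 0 0 0 0 / 0 13 0 0 0 / 0 0 0 0 0

...F.
.....
.....
.F...
.....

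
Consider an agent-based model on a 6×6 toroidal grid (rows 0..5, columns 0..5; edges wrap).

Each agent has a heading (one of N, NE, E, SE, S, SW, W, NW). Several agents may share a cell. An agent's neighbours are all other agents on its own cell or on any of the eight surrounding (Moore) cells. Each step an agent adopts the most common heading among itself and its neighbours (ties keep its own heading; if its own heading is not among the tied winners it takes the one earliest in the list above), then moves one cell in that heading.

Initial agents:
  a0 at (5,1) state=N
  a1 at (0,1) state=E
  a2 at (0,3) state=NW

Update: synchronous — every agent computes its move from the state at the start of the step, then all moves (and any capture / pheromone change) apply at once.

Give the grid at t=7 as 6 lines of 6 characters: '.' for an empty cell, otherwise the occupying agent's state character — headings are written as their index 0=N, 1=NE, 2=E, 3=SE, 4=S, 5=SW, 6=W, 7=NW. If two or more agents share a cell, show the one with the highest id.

t=1: a0@(4,1):N a1@(0,2):E a2@(5,2):NW
t=2: a0@(3,1):N a1@(0,3):E a2@(4,1):NW
t=3: a0@(2,1):N a1@(0,4):E a2@(3,0):NW
t=4: a0@(1,1):N a1@(0,5):E a2@(2,5):NW
t=5: a0@(0,1):N a1@(0,0):E a2@(1,4):NW
t=6: a0@(5,1):N a1@(0,1):E a2@(0,3):NW
t=7: a0@(4,1):N a1@(0,2):E a2@(5,2):NW

..2...
......
......
......
.0....
..7...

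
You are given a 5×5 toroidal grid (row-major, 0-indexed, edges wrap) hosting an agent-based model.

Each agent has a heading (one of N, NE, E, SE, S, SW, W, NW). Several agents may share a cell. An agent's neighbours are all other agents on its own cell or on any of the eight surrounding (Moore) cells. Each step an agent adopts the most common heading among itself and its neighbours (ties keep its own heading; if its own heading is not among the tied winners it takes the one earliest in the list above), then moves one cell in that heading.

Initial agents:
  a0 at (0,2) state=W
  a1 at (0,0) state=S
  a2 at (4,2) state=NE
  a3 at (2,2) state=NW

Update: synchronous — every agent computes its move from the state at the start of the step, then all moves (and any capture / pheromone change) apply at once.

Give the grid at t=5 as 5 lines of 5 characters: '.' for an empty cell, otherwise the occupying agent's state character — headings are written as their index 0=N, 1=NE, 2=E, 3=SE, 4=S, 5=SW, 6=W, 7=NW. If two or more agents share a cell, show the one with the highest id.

4.6..
.....
..7..
.....
..1..

t=1: a0@(0,1):W a1@(1,0):S a2@(3,3):NE a3@(1,1):NW
t=2: a0@(0,0):W a1@(2,0):S a2@(2,4):NE a3@(0,0):NW
t=3: a0@(0,4):W a1@(3,0):S a2@(1,0):NE a3@(4,4):NW
t=4: a0@(0,3):W a1@(4,0):S a2@(0,1):NE a3@(3,3):NW
t=5: a0@(0,2):W a1@(0,0):S a2@(4,2):NE a3@(2,2):NW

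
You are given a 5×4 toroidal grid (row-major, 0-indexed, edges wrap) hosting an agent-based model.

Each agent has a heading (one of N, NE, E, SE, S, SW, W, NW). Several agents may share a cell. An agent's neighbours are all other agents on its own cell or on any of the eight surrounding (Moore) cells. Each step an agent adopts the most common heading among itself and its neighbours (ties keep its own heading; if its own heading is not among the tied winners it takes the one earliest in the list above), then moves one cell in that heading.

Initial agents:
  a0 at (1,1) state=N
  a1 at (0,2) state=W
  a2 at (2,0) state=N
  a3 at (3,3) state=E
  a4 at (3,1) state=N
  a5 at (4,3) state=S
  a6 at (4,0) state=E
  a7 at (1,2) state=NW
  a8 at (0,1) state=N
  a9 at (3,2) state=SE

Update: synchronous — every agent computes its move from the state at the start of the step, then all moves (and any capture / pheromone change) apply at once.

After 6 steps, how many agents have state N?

10

t=1: a0@(0,1):N a1@(4,2):N a2@(1,0):N a3@(3,0):E a4@(2,1):N a5@(4,0):E a6@(4,1):E a7@(0,2):N a8@(4,1):N a9@(4,3):SE
t=2: a0@(4,1):N a1@(3,2):N a2@(0,0):N a3@(3,1):E a4@(1,1):N a5@(4,1):E a6@(3,1):N a7@(4,2):N a8@(3,1):N a9@(3,3):N
t=3: a0@(3,1):N a1@(2,2):N a2@(4,0):N a3@(2,1):N a4@(0,1):N a5@(3,1):N a6@(2,1):N a7@(3,2):N a8@(2,1):N a9@(2,3):N
t=4: a0@(2,1):N a1@(1,2):N a2@(3,0):N a3@(1,1):N a4@(4,1):N a5@(2,1):N a6@(1,1):N a7@(2,2):N a8@(1,1):N a9@(1,3):N
t=5: a0@(1,1):N a1@(0,2):N a2@(2,0):N a3@(0,1):N a4@(3,1):N a5@(1,1):N a6@(0,1):N a7@(1,2):N a8@(0,1):N a9@(0,3):N
t=6: a0@(0,1):N a1@(4,2):N a2@(1,0):N a3@(4,1):N a4@(2,1):N a5@(0,1):N a6@(4,1):N a7@(0,2):N a8@(4,1):N a9@(4,3):N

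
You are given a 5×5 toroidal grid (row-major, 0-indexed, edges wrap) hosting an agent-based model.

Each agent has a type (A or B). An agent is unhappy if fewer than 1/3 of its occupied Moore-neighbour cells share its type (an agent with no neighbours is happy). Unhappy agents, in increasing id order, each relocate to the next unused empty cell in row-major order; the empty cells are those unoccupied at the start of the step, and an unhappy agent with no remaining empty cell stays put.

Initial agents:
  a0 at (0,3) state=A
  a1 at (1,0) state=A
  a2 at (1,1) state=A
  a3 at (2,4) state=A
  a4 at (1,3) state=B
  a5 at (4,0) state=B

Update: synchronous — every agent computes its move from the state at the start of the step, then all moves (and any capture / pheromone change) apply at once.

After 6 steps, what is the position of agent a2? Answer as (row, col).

(1, 1)

t=1: a0@(0,0):A a1@(1,0):A a2@(1,1):A a3@(2,4):A a4@(0,1):B a5@(4,0):B
t=2: a0@(0,0):A a1@(1,0):A a2@(1,1):A a3@(2,4):A a4@(0,2):B a5@(4,0):B
t=3: a0@(0,0):A a1@(1,0):A a2@(1,1):A a3@(2,4):A a4@(0,1):B a5@(0,3):B
t=4: a0@(0,0):A a1@(1,0):A a2@(1,1):A a3@(2,4):A a4@(0,2):B a5@(0,3):B
t=5: (unchanged — steady state)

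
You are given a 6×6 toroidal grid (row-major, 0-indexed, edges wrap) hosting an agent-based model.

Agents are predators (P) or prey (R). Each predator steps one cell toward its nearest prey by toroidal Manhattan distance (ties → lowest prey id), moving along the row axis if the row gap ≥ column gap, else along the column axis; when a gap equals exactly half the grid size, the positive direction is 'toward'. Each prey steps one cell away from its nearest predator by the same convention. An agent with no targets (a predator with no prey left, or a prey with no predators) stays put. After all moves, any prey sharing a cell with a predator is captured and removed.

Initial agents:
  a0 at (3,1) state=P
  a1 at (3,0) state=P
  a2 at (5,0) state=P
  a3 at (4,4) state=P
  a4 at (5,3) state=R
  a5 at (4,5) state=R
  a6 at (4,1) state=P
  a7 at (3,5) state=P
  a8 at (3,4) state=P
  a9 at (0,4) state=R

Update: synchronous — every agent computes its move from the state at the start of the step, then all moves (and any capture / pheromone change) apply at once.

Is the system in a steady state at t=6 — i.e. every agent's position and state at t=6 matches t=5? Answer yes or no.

t=1: a0@(3,0):P a1@(4,0):P a2@(4,0):P a3@(4,5):P a4@(0,3):R a6@(4,0):P a7@(4,5):P a8@(4,4):P a9@(1,4):R
t=2: a0@(2,0):P a1@(4,1):P a2@(4,1):P a3@(5,5):P a4@(1,3):R a6@(4,1):P a7@(5,5):P a8@(5,4):P a9@(0,4):R
t=3: a0@(2,1):P a1@(5,1):P a2@(5,1):P a3@(0,5):P a4@(2,3):R a6@(5,1):P a7@(0,5):P a8@(0,4):P a9@(1,4):R
t=4: a0@(2,2):P a1@(0,1):P a2@(0,1):P a3@(1,5):P a4@(2,4):R a6@(0,1):P a7@(1,5):P a8@(1,4):P a9@(2,4):R
t=5: a0@(2,3):P a1@(0,2):P a2@(0,2):P a3@(2,5):P a4@(3,4):R a6@(0,2):P a7@(2,5):P a8@(2,4):P a9@(3,4):R
t=6: a0@(3,3):P a1@(1,2):P a2@(1,2):P a3@(3,5):P a4@(4,4):R a6@(1,2):P a7@(3,5):P a8@(3,4):P a9@(4,4):R

no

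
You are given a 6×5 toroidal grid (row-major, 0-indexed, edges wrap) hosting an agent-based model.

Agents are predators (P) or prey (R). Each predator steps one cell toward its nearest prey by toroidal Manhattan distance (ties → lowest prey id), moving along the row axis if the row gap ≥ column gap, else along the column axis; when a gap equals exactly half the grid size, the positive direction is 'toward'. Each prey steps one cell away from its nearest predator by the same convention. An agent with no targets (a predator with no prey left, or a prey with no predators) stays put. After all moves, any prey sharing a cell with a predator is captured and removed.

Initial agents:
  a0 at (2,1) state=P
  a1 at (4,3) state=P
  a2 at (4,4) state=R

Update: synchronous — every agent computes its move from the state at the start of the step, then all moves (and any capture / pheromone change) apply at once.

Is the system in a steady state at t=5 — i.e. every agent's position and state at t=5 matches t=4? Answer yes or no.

t=1: a0@(3,1):P a1@(4,4):P a2@(4,0):R
t=2: a0@(4,1):P a1@(4,0):P
t=3: (unchanged — steady state)

yes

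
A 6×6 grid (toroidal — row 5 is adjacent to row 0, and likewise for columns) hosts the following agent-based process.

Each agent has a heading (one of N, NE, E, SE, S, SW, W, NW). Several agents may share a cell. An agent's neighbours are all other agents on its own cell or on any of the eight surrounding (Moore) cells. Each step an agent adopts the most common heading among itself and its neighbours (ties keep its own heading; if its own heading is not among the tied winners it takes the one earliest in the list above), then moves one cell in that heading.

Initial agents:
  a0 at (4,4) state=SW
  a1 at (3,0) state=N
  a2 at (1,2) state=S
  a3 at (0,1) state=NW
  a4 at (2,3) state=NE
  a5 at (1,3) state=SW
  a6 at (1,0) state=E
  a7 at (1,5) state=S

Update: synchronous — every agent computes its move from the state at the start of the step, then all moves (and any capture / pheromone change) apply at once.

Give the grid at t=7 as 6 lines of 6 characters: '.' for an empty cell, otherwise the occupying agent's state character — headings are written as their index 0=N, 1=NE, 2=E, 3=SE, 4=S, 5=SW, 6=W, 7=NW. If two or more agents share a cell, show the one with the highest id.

t=1: a0@(5,3):SW a1@(2,0):N a2@(2,2):S a3@(5,0):NW a4@(1,4):NE a5@(2,2):SW a6@(1,1):E a7@(2,5):S
t=2: a0@(0,2):SW a1@(1,0):N a2@(3,2):S a3@(4,5):NW a4@(0,5):NE a5@(3,1):SW a6@(1,2):E a7@(3,5):S
t=3: a0@(1,1):SW a1@(0,0):N a2@(4,2):S a3@(3,4):NW a4@(5,0):NE a5@(4,0):SW a6@(1,3):E a7@(4,5):S
t=4: a0@(2,0):SW a1@(5,0):N a2@(5,2):S a3@(2,3):NW a4@(4,1):NE a5@(5,5):SW a6@(1,4):E a7@(5,5):S
t=5: a0@(3,5):SW a1@(4,0):N a2@(0,2):S a3@(1,2):NW a4@(3,2):NE a5@(0,4):SW a6@(1,5):E a7@(0,5):S
t=6: a0@(4,4):SW a1@(3,0):N a2@(1,2):S a3@(0,1):NW a4@(2,3):NE a5@(1,3):SW a6@(1,0):E a7@(1,5):S
t=7: a0@(5,3):SW a1@(2,0):N a2@(2,2):S a3@(5,0):NW a4@(1,4):NE a5@(2,2):SW a6@(1,1):E a7@(2,5):S

......
.2..1.
0.5..4
......
......
7..5..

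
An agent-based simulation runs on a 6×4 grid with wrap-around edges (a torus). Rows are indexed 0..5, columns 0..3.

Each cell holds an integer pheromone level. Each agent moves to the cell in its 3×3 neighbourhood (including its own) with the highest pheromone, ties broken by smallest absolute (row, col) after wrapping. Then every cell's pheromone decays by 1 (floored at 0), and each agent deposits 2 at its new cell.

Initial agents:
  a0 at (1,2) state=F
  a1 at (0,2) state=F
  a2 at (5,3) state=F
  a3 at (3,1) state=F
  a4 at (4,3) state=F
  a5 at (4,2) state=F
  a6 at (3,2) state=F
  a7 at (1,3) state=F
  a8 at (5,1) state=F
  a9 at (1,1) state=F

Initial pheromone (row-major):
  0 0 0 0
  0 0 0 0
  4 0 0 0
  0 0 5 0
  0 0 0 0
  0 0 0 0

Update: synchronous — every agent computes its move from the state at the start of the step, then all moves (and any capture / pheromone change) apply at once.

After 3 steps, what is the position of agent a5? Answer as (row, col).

t=1: a0@(0,1) a1@(0,1) a2@(0,0) a3@(3,2) a4@(3,2) a5@(3,2) a6@(3,2) a7@(2,0) a8@(0,0) a9@(2,0) | pheromone: 4 4 0 0 / 0 0 0 0 / 7 0 0 0 / 0 0 12 0 / 0 0 0 0 / 0 0 0 0
t=2: a0@(0,0) a1@(0,0) a2@(0,0) a3@(3,2) a4@(3,2) a5@(3,2) a6@(3,2) a7@(2,0) a8@(0,0) a9@(2,0) | pheromone: 11 3 0 0 / 0 0 0 0 / 10 0 0 0 / 0 0 19 0 / 0 0 0 0 / 0 0 0 0
t=3: a0@(0,0) a1@(0,0) a2@(0,0) a3@(3,2) a4@(3,2) a5@(3,2) a6@(3,2) a7@(2,0) a8@(0,0) a9@(2,0) | pheromone: 18 2 0 0 / 0 0 0 0 / 13 0 0 0 / 0 0 26 0 / 0 0 0 0 / 0 0 0 0

(3, 2)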